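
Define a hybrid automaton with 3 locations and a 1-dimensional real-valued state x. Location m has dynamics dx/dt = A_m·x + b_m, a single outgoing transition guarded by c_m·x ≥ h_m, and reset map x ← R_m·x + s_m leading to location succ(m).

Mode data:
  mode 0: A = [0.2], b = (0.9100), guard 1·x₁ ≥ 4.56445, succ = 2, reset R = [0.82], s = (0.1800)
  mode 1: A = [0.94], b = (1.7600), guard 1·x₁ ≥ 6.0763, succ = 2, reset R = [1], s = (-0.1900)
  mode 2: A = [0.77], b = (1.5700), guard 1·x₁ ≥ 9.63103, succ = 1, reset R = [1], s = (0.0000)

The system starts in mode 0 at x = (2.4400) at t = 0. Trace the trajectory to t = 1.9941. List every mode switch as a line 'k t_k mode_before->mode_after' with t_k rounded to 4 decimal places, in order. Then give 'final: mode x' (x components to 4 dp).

1 1.3269 0->2
final: 2 7.9264

Mode 0: guard c·x = 4.5644 hit at Δt = 1.3269 (t = 1.3269), x⁻ = (4.5644) → reset → x⁺ = (3.9228), jump to mode 2
Mode 2: flow for 0.6672 to horizon, guard not reached → x = (7.9264)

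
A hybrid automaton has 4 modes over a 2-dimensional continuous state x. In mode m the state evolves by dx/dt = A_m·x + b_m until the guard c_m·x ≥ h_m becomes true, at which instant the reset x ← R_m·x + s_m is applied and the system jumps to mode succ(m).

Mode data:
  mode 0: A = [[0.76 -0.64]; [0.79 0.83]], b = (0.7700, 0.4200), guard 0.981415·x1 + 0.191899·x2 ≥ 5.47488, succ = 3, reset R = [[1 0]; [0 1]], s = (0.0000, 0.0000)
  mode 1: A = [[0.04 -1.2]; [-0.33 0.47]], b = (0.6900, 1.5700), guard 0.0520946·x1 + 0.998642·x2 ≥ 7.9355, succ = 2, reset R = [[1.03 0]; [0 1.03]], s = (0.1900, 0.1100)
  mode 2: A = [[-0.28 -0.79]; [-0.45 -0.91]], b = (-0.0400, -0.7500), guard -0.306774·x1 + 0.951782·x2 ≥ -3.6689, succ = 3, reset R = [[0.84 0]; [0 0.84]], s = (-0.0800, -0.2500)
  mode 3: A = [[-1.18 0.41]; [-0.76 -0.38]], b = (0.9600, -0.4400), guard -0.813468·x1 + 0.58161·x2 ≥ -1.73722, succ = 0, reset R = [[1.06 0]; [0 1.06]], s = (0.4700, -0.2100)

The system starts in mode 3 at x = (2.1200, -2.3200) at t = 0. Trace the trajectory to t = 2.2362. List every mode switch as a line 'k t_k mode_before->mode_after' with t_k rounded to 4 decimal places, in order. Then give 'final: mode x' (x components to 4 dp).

Mode 3: guard c·x = -1.7372 hit at Δt = 1.4616 (t = 1.4616), x⁻ = (0.2932, -2.5768) → reset → x⁺ = (0.7808, -2.9414), jump to mode 0
Mode 0: flow for 0.7746 to horizon, guard not reached → x = (4.4057, -3.2406)

1 1.4616 3->0
final: 0 4.4057 -3.2406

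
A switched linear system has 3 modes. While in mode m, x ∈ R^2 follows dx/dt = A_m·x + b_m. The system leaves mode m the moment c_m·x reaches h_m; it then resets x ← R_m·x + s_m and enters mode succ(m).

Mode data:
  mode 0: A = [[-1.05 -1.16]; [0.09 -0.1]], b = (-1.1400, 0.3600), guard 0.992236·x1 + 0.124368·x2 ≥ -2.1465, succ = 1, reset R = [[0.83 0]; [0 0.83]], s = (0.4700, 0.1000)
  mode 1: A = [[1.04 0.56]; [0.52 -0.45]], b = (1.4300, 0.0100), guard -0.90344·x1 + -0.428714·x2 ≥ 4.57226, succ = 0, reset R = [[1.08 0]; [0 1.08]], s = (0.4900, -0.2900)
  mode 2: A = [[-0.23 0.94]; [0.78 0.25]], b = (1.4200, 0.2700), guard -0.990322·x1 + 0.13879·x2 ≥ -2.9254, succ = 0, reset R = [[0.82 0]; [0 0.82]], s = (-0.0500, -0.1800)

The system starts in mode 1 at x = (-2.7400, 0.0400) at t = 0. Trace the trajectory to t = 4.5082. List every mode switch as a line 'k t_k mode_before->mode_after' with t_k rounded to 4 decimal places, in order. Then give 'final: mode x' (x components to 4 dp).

1 0.7243 1->0
2 1.3743 0->1
3 3.3054 1->0
4 3.7636 0->1
final: 1 -1.8501 -1.7394

Mode 1: guard c·x = 4.5723 hit at Δt = 0.7243 (t = 0.7243), x⁻ = (-4.5380, -1.1020) → reset → x⁺ = (-4.4110, -1.4802), jump to mode 0
Mode 0: guard c·x = -2.1465 hit at Δt = 0.6500 (t = 1.3743), x⁻ = (-1.9962, -1.3329) → reset → x⁺ = (-1.1869, -1.0063), jump to mode 1
Mode 1: guard c·x = 4.5723 hit at Δt = 1.9311 (t = 3.3054), x⁻ = (-4.1267, -1.9687) → reset → x⁺ = (-3.9668, -2.4162), jump to mode 0
Mode 0: guard c·x = -2.1465 hit at Δt = 0.4582 (t = 3.7636), x⁻ = (-1.8799, -2.2607) → reset → x⁺ = (-1.0903, -1.7764), jump to mode 1
Mode 1: flow for 0.7446 to horizon, guard not reached → x = (-1.8501, -1.7394)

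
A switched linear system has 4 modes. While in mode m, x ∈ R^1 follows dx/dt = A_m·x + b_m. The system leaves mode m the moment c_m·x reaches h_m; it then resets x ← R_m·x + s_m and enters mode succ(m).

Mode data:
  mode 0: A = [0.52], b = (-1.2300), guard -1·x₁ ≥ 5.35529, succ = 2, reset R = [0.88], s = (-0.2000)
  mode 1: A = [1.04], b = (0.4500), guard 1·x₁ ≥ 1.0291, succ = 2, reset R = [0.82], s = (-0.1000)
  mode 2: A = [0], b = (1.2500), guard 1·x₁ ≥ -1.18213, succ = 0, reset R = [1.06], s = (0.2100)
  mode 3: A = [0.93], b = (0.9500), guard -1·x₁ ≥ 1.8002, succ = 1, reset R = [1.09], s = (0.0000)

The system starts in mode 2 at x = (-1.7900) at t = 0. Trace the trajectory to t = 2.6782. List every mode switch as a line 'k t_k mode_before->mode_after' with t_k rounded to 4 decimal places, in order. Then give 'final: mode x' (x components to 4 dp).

1 0.4863 2->0
2 2.0587 0->2
final: 2 -4.1383

Mode 2: guard c·x = -1.1821 hit at Δt = 0.4863 (t = 0.4863), x⁻ = (-1.1821) → reset → x⁺ = (-1.0431), jump to mode 0
Mode 0: guard c·x = 5.3553 hit at Δt = 1.5724 (t = 2.0587), x⁻ = (-5.3553) → reset → x⁺ = (-4.9127), jump to mode 2
Mode 2: flow for 0.6195 to horizon, guard not reached → x = (-4.1383)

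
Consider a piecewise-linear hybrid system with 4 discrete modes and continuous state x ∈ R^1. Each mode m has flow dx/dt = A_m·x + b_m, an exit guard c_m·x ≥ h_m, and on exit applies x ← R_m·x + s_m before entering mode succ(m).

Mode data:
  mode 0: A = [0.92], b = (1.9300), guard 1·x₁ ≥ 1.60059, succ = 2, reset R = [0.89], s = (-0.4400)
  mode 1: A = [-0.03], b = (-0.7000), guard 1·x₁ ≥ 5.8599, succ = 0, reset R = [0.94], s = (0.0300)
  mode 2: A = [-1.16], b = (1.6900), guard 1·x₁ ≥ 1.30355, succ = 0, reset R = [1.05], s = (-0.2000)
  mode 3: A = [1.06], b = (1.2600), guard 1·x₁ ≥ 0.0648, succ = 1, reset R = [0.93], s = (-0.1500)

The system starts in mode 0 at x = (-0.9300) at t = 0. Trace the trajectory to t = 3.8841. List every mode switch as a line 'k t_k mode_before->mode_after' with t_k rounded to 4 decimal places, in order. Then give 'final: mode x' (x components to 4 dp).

Mode 0: guard c·x = 1.6006 hit at Δt = 1.2530 (t = 1.2530), x⁻ = (1.6006) → reset → x⁺ = (0.9845), jump to mode 2
Mode 2: guard c·x = 1.3035 hit at Δt = 0.9699 (t = 2.2229), x⁻ = (1.3035) → reset → x⁺ = (1.1687), jump to mode 0
Mode 0: guard c·x = 1.6006 hit at Δt = 0.1350 (t = 2.3579), x⁻ = (1.6006) → reset → x⁺ = (0.9845), jump to mode 2
Mode 2: guard c·x = 1.3035 hit at Δt = 0.9699 (t = 3.3277), x⁻ = (1.3035) → reset → x⁺ = (1.1687), jump to mode 0
Mode 0: guard c·x = 1.6006 hit at Δt = 0.1350 (t = 3.4627), x⁻ = (1.6006) → reset → x⁺ = (0.9845), jump to mode 2
Mode 2: flow for 0.4214 to horizon, guard not reached → x = (1.1672)

1 1.2530 0->2
2 2.2229 2->0
3 2.3579 0->2
4 3.3277 2->0
5 3.4627 0->2
final: 2 1.1672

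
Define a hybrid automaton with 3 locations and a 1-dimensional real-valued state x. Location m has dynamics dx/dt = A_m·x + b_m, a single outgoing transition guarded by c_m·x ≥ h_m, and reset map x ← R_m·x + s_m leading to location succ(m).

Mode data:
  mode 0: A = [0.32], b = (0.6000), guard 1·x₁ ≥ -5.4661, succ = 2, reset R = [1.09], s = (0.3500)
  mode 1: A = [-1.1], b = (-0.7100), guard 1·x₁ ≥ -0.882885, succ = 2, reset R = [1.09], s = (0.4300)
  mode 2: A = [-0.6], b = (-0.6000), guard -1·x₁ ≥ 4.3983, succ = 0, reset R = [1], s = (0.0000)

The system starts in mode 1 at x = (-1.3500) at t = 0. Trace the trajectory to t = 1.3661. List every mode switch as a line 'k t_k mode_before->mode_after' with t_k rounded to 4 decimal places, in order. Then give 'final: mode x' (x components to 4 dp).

1 0.9888 1->2
final: 2 -0.6271

Mode 1: guard c·x = -0.8829 hit at Δt = 0.9888 (t = 0.9888), x⁻ = (-0.8829) → reset → x⁺ = (-0.5323), jump to mode 2
Mode 2: flow for 0.3773 to horizon, guard not reached → x = (-0.6271)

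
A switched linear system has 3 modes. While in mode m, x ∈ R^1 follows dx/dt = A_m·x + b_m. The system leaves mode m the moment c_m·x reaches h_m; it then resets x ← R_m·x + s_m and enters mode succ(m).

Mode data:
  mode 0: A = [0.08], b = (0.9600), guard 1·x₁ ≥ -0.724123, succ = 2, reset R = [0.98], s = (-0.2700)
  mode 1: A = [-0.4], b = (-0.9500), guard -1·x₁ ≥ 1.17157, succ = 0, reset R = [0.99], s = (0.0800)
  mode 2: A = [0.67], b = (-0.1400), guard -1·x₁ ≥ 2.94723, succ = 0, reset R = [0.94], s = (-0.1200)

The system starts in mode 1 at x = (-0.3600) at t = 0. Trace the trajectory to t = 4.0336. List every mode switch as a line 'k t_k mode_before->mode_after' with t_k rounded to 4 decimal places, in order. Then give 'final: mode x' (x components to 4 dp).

1 1.2886 1->0
2 1.6893 0->2
3 3.1469 2->0
final: 0 -2.2207

Mode 1: guard c·x = 1.1716 hit at Δt = 1.2886 (t = 1.2886), x⁻ = (-1.1716) → reset → x⁺ = (-1.0799), jump to mode 0
Mode 0: guard c·x = -0.7241 hit at Δt = 0.4007 (t = 1.6893), x⁻ = (-0.7241) → reset → x⁺ = (-0.9796), jump to mode 2
Mode 2: guard c·x = 2.9472 hit at Δt = 1.4576 (t = 3.1469), x⁻ = (-2.9472) → reset → x⁺ = (-2.8904), jump to mode 0
Mode 0: flow for 0.8867 to horizon, guard not reached → x = (-2.2207)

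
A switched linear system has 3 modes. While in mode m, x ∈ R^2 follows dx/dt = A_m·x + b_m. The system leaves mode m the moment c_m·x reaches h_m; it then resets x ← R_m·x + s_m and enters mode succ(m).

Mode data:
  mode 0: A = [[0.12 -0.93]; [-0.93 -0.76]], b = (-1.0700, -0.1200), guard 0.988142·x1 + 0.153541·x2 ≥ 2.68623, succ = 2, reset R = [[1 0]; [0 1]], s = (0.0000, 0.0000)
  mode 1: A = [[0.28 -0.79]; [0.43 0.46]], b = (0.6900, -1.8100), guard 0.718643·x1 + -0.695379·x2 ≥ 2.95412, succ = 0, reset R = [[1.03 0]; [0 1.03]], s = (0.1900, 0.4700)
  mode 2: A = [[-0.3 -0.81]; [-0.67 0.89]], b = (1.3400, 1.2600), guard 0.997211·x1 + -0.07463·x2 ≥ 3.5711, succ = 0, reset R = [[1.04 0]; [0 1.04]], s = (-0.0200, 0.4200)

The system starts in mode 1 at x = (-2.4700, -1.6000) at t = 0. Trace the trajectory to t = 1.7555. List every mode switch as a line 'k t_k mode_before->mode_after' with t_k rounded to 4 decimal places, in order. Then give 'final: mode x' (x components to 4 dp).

1 0.7764 1->0
final: 0 1.8700 -2.8070

Mode 1: guard c·x = 2.9541 hit at Δt = 0.7764 (t = 0.7764), x⁻ = (-0.3907, -4.6520) → reset → x⁺ = (-0.2124, -4.3215), jump to mode 0
Mode 0: flow for 0.9791 to horizon, guard not reached → x = (1.8700, -2.8070)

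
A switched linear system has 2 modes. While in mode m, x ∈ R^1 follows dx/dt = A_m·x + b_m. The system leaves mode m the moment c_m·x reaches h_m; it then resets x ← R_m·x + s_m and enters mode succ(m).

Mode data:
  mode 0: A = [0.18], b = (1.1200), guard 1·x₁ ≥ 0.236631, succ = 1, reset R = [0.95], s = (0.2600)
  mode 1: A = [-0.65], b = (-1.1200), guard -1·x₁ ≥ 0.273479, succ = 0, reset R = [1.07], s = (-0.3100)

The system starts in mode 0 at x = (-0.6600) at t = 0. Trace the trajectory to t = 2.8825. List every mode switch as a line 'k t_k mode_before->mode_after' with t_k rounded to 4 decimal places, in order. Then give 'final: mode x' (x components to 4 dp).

1 0.8303 0->1
2 1.4776 1->0
3 2.2509 0->1
final: 1 -0.2586

Mode 0: guard c·x = 0.2366 hit at Δt = 0.8303 (t = 0.8303), x⁻ = (0.2366) → reset → x⁺ = (0.4848), jump to mode 1
Mode 1: guard c·x = 0.2735 hit at Δt = 0.6473 (t = 1.4776), x⁻ = (-0.2735) → reset → x⁺ = (-0.6026), jump to mode 0
Mode 0: guard c·x = 0.2366 hit at Δt = 0.7733 (t = 2.2509), x⁻ = (0.2366) → reset → x⁺ = (0.4848), jump to mode 1
Mode 1: flow for 0.6316 to horizon, guard not reached → x = (-0.2586)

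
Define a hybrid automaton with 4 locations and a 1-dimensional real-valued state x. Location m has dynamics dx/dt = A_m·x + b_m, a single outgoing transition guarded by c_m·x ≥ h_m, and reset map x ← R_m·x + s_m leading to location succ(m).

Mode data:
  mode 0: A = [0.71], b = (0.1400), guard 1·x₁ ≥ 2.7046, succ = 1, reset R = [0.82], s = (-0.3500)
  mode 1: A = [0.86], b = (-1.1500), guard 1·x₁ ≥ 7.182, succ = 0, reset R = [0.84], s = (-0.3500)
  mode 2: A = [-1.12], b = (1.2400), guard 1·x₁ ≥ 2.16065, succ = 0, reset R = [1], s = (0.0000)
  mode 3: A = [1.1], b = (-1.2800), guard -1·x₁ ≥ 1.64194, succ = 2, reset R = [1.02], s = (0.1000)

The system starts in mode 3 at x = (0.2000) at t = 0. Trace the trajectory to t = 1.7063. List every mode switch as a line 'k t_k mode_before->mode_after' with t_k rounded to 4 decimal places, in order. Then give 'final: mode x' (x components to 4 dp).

1 0.9715 3->2
final: 2 -0.0706

Mode 3: guard c·x = 1.6419 hit at Δt = 0.9715 (t = 0.9715), x⁻ = (-1.6419) → reset → x⁺ = (-1.5748), jump to mode 2
Mode 2: flow for 0.7348 to horizon, guard not reached → x = (-0.0706)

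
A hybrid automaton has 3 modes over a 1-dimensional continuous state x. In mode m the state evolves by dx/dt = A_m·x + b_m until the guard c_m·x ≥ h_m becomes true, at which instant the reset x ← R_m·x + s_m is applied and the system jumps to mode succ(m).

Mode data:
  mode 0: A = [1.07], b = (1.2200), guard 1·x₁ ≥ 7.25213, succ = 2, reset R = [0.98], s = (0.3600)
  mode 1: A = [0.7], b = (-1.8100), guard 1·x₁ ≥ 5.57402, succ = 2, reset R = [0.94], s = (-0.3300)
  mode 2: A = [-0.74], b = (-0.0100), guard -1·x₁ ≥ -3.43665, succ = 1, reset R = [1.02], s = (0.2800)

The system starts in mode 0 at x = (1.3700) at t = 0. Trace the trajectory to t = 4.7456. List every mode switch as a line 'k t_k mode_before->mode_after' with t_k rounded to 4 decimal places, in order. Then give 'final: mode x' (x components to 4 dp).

1 1.1280 0->2
2 2.1738 2->1
3 3.4776 1->2
4 3.9580 2->1
final: 1 4.6678

Mode 0: guard c·x = 7.2521 hit at Δt = 1.1280 (t = 1.1280), x⁻ = (7.2521) → reset → x⁺ = (7.4671), jump to mode 2
Mode 2: guard c·x = -3.4367 hit at Δt = 1.0458 (t = 2.1738), x⁻ = (3.4367) → reset → x⁺ = (3.7854), jump to mode 1
Mode 1: guard c·x = 5.5740 hit at Δt = 1.3038 (t = 3.4776), x⁻ = (5.5740) → reset → x⁺ = (4.9096), jump to mode 2
Mode 2: guard c·x = -3.4367 hit at Δt = 0.4804 (t = 3.9580), x⁻ = (3.4367) → reset → x⁺ = (3.7854), jump to mode 1
Mode 1: flow for 0.7876 to horizon, guard not reached → x = (4.6678)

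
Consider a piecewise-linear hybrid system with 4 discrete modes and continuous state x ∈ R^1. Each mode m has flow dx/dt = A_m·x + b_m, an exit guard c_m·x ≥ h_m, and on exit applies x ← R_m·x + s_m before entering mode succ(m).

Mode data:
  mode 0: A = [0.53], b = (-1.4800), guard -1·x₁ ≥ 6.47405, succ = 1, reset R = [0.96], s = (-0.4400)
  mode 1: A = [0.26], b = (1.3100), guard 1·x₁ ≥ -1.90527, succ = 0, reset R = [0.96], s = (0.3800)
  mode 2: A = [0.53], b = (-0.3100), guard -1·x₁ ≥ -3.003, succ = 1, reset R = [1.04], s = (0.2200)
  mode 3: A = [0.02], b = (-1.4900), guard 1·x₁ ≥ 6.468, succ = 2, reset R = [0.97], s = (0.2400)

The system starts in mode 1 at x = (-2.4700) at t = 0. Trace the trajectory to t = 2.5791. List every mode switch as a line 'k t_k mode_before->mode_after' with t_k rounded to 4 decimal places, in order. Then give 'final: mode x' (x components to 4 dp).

Mode 1: guard c·x = -1.9053 hit at Δt = 0.7644 (t = 0.7644), x⁻ = (-1.9053) → reset → x⁺ = (-1.4491), jump to mode 0
Mode 0: guard c·x = 6.4741 hit at Δt = 1.4745 (t = 2.2389), x⁻ = (-6.4740) → reset → x⁺ = (-6.6551), jump to mode 1
Mode 1: flow for 0.3402 to horizon, guard not reached → x = (-6.8046)

1 0.7644 1->0
2 2.2389 0->1
final: 1 -6.8046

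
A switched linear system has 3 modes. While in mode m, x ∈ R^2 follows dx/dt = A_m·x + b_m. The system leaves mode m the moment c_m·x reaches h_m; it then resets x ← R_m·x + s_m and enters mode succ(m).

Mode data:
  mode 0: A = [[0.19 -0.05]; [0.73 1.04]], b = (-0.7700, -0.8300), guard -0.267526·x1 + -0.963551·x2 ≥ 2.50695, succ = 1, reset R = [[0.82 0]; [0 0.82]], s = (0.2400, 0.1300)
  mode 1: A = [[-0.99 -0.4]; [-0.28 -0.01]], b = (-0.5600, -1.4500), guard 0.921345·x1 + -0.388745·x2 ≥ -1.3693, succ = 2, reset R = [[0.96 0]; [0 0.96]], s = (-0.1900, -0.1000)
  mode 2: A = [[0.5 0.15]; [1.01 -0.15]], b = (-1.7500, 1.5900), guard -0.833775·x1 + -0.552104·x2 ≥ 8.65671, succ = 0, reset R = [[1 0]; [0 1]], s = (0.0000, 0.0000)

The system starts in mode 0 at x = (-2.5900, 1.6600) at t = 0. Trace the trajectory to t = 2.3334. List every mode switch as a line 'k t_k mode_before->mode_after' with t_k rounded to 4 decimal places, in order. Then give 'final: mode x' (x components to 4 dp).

Mode 0: guard c·x = 2.5069 hit at Δt = 1.1200 (t = 1.1200), x⁻ = (-4.2006, -1.4355) → reset → x⁺ = (-3.2045, -1.0471), jump to mode 1
Mode 1: guard c·x = -1.3693 hit at Δt = 0.4575 (t = 1.5775), x⁻ = (-2.0652, -1.3723) → reset → x⁺ = (-2.1726, -1.4175), jump to mode 2
Mode 2: flow for 0.7559 to horizon, guard not reached → x = (-5.0313, -2.6752)

1 1.1200 0->1
2 1.5775 1->2
final: 2 -5.0313 -2.6752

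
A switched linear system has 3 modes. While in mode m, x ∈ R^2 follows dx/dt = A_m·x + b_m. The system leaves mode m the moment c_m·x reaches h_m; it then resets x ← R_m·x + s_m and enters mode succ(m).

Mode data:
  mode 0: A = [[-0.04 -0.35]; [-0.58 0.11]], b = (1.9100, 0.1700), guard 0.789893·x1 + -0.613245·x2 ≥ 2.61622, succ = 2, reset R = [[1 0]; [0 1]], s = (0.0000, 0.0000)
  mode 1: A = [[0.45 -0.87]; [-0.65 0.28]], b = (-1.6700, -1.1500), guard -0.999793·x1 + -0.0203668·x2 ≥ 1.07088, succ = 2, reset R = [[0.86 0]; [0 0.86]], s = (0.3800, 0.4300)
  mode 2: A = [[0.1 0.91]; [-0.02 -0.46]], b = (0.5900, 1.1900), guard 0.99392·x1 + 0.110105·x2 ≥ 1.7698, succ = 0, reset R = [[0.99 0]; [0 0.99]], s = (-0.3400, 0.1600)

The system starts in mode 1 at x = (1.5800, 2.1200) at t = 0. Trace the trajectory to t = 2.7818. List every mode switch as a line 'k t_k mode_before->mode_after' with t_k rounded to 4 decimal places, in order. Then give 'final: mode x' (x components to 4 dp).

1 0.9105 1->2
2 1.8646 2->0
final: 0 2.3168 1.4664

Mode 1: guard c·x = 1.0709 hit at Δt = 0.9105 (t = 0.9105), x⁻ = (-1.0979, 1.3175) → reset → x⁺ = (-0.5642, 1.5631), jump to mode 2
Mode 2: guard c·x = 1.7698 hit at Δt = 0.9541 (t = 1.8646), x⁻ = (1.5681, 1.9185) → reset → x⁺ = (1.2124, 2.0593), jump to mode 0
Mode 0: flow for 0.9172 to horizon, guard not reached → x = (2.3168, 1.4664)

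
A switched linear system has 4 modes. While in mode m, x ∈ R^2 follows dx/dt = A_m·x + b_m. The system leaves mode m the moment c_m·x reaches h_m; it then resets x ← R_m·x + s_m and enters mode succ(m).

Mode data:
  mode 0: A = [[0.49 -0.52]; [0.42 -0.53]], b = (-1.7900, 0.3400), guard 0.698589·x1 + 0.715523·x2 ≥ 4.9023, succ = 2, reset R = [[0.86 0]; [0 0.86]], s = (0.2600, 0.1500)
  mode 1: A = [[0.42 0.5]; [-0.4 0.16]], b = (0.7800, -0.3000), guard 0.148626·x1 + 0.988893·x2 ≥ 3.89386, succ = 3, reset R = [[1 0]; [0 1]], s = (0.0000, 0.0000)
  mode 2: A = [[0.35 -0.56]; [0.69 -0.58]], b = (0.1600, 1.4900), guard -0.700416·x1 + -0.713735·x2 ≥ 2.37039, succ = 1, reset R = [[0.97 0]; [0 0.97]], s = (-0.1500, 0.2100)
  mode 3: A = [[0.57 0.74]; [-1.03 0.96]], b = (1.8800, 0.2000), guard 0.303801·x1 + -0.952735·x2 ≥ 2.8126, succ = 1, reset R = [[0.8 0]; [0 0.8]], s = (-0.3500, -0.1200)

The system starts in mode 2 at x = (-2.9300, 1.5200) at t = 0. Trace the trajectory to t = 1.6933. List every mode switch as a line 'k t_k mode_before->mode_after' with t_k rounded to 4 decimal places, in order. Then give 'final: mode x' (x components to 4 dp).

Mode 2: guard c·x = 2.3704 hit at Δt = 0.6311 (t = 0.6311), x⁻ = (-3.9648, 0.5697) → reset → x⁺ = (-3.9958, 0.7626), jump to mode 1
Mode 1: flow for 1.0622 to horizon, guard not reached → x = (-4.1767, 2.4797)

1 0.6311 2->1
final: 1 -4.1767 2.4797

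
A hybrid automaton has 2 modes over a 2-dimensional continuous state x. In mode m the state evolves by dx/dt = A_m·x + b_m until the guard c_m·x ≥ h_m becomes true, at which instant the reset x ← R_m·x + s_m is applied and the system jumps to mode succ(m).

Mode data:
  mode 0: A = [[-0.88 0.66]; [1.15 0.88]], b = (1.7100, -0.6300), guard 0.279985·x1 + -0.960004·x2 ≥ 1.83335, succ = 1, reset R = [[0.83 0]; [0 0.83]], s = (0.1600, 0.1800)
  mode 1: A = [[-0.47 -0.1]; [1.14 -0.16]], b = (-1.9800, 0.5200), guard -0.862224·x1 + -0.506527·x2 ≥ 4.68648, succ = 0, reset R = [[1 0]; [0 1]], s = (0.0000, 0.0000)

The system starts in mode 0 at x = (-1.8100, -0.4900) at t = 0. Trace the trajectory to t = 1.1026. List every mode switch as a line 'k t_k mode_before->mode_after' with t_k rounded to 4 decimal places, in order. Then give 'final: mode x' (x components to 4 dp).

1 0.5196 0->1
final: 1 -1.3147 -1.7644

Mode 0: guard c·x = 1.8334 hit at Δt = 0.5196 (t = 0.5196), x⁻ = (-0.8090, -2.1457) → reset → x⁺ = (-0.5114, -1.6009), jump to mode 1
Mode 1: flow for 0.5830 to horizon, guard not reached → x = (-1.3147, -1.7644)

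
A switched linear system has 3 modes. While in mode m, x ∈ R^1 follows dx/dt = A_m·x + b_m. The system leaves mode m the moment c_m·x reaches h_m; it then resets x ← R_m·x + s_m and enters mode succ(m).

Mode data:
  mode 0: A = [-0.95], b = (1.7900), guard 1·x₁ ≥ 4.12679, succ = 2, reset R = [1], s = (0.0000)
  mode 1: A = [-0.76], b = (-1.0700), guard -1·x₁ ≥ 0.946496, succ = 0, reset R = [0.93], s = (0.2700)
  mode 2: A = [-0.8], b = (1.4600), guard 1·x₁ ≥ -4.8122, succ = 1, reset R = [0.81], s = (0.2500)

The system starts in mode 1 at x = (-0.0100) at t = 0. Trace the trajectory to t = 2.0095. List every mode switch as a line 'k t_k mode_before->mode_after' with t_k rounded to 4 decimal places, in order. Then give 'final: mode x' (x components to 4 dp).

1 1.4585 1->0
final: 0 0.4063

Mode 1: guard c·x = 0.9465 hit at Δt = 1.4585 (t = 1.4585), x⁻ = (-0.9465) → reset → x⁺ = (-0.6102), jump to mode 0
Mode 0: flow for 0.5510 to horizon, guard not reached → x = (0.4063)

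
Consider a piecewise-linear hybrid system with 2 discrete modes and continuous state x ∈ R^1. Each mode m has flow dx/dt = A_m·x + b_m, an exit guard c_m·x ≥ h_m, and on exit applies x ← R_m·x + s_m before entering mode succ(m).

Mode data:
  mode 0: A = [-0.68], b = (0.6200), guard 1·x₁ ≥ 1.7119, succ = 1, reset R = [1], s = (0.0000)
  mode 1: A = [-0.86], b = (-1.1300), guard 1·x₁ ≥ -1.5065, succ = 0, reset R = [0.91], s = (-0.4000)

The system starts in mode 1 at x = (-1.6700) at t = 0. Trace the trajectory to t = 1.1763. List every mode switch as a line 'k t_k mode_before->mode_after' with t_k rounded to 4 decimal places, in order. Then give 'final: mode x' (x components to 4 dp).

Mode 1: guard c·x = -1.5065 hit at Δt = 0.7148 (t = 0.7148), x⁻ = (-1.5065) → reset → x⁺ = (-1.7709), jump to mode 0
Mode 0: flow for 0.4615 to horizon, guard not reached → x = (-1.0483)

1 0.7148 1->0
final: 0 -1.0483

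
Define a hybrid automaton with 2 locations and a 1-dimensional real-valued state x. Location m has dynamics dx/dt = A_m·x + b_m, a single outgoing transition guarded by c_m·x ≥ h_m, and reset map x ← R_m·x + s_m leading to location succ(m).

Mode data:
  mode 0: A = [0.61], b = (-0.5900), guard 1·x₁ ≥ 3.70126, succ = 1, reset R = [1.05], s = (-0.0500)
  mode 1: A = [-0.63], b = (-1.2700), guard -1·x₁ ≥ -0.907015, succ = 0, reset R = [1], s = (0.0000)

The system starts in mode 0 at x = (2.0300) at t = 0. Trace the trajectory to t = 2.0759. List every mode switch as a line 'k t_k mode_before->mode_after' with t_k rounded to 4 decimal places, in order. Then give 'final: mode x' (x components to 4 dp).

1 1.5490 0->1
final: 1 2.1832

Mode 0: guard c·x = 3.7013 hit at Δt = 1.5490 (t = 1.5490), x⁻ = (3.7013) → reset → x⁺ = (3.8363), jump to mode 1
Mode 1: flow for 0.5269 to horizon, guard not reached → x = (2.1832)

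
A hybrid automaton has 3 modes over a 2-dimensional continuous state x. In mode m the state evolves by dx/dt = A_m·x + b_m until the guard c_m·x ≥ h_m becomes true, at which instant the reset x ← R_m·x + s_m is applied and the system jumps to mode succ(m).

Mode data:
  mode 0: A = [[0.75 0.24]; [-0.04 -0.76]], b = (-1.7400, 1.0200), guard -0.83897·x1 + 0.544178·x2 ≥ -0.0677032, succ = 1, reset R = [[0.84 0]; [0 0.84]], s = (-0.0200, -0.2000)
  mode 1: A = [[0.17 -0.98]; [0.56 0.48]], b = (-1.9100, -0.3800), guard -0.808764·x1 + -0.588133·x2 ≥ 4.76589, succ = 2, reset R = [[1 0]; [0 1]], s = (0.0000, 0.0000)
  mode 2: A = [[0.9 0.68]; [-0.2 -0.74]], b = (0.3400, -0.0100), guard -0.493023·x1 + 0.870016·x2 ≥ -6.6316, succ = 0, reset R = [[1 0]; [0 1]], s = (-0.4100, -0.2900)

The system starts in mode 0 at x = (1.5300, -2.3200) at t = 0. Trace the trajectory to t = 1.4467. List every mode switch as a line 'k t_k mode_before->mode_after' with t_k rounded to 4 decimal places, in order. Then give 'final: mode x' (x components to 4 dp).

1 1.1296 0->1
final: 1 -0.5418 -0.6477

Mode 0: guard c·x = -0.0677 hit at Δt = 1.1296 (t = 1.1296), x⁻ = (-0.0689, -0.2306) → reset → x⁺ = (-0.0779, -0.3937), jump to mode 1
Mode 1: flow for 0.3171 to horizon, guard not reached → x = (-0.5418, -0.6477)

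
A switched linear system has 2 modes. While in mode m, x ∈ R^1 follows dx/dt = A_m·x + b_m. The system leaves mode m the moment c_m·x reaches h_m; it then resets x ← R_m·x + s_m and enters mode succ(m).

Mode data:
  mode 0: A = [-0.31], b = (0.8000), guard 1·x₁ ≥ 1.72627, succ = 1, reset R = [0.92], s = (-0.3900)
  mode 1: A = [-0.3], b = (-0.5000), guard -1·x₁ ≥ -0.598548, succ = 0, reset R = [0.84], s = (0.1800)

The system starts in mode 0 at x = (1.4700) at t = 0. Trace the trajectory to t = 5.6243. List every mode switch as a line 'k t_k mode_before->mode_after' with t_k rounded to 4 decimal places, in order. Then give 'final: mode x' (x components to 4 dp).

1 0.8462 0->1
2 1.6290 1->0
3 4.2036 0->1
4 4.9864 1->0
final: 0 1.0233

Mode 0: guard c·x = 1.7263 hit at Δt = 0.8462 (t = 0.8462), x⁻ = (1.7263) → reset → x⁺ = (1.1982), jump to mode 1
Mode 1: guard c·x = -0.5985 hit at Δt = 0.7828 (t = 1.6290), x⁻ = (0.5985) → reset → x⁺ = (0.6828), jump to mode 0
Mode 0: guard c·x = 1.7263 hit at Δt = 2.5746 (t = 4.2036), x⁻ = (1.7263) → reset → x⁺ = (1.1982), jump to mode 1
Mode 1: guard c·x = -0.5985 hit at Δt = 0.7828 (t = 4.9864), x⁻ = (0.5985) → reset → x⁺ = (0.6828), jump to mode 0
Mode 0: flow for 0.6379 to horizon, guard not reached → x = (1.0233)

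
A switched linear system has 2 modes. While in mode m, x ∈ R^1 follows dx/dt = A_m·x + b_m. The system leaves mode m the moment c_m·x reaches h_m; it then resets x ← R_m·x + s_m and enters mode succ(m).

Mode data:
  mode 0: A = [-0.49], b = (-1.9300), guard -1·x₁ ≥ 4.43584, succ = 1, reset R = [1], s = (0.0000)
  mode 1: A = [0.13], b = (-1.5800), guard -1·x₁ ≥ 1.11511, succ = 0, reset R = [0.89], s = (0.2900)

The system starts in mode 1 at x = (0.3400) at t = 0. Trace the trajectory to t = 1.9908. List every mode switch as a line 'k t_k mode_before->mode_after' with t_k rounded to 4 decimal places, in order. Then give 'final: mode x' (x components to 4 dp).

1 0.8935 1->0
final: 0 -2.0484

Mode 1: guard c·x = 1.1151 hit at Δt = 0.8935 (t = 0.8935), x⁻ = (-1.1151) → reset → x⁺ = (-0.7024), jump to mode 0
Mode 0: flow for 1.0973 to horizon, guard not reached → x = (-2.0484)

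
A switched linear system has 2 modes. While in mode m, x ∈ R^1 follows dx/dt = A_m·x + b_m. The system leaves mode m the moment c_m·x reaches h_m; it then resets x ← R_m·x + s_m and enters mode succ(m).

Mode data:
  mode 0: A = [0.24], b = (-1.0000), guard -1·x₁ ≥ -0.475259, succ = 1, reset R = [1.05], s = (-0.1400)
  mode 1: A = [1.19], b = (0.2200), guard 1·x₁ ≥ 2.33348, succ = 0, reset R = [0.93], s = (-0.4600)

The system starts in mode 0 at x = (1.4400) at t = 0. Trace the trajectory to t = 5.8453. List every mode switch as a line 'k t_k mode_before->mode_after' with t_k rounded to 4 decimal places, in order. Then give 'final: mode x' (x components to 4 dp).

1 1.2622 0->1
2 2.5501 1->0
3 4.2470 0->1
4 5.5349 1->0
final: 0 1.5202

Mode 0: guard c·x = -0.4753 hit at Δt = 1.2622 (t = 1.2622), x⁻ = (0.4753) → reset → x⁺ = (0.3590), jump to mode 1
Mode 1: guard c·x = 2.3335 hit at Δt = 1.2879 (t = 2.5501), x⁻ = (2.3335) → reset → x⁺ = (1.7101), jump to mode 0
Mode 0: guard c·x = -0.4753 hit at Δt = 1.6969 (t = 4.2470), x⁻ = (0.4753) → reset → x⁺ = (0.3590), jump to mode 1
Mode 1: guard c·x = 2.3335 hit at Δt = 1.2879 (t = 5.5349), x⁻ = (2.3335) → reset → x⁺ = (1.7101), jump to mode 0
Mode 0: flow for 0.3104 to horizon, guard not reached → x = (1.5202)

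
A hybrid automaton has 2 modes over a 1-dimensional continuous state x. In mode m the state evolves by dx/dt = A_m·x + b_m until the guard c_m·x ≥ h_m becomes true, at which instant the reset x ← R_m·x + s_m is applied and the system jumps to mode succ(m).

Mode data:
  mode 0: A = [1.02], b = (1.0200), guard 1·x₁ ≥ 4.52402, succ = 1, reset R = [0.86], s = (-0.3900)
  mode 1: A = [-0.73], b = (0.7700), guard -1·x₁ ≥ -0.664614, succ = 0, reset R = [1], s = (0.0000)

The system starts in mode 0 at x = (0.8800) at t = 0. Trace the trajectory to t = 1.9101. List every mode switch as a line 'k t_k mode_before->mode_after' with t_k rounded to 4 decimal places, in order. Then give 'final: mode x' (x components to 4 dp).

1 1.0567 0->1
final: 1 2.3666

Mode 0: guard c·x = 4.5240 hit at Δt = 1.0567 (t = 1.0567), x⁻ = (4.5240) → reset → x⁺ = (3.5007), jump to mode 1
Mode 1: flow for 0.8534 to horizon, guard not reached → x = (2.3666)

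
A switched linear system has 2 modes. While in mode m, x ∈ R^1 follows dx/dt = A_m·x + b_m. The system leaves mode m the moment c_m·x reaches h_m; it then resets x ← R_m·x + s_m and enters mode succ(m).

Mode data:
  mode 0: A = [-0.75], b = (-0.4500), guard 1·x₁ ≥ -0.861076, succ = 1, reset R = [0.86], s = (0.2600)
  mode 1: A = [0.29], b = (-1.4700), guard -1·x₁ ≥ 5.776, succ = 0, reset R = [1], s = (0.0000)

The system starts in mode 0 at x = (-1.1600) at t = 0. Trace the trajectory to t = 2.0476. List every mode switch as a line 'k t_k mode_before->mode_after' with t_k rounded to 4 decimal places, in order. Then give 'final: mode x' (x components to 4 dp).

1 1.0175 0->1
final: 1 -2.4125

Mode 0: guard c·x = -0.8611 hit at Δt = 1.0175 (t = 1.0175), x⁻ = (-0.8611) → reset → x⁺ = (-0.4805), jump to mode 1
Mode 1: flow for 1.0301 to horizon, guard not reached → x = (-2.4125)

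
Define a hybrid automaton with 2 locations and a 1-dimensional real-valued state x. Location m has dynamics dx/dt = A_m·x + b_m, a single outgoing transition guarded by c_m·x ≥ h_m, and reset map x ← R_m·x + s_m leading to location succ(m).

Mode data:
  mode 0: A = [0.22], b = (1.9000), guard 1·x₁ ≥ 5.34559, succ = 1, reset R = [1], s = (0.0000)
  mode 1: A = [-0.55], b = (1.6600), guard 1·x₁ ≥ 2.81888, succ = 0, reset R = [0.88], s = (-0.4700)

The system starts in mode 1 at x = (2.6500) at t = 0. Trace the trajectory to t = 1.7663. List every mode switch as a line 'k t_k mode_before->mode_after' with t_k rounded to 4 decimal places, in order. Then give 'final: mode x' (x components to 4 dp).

1 1.1159 1->0
final: 0 3.6484

Mode 1: guard c·x = 2.8189 hit at Δt = 1.1159 (t = 1.1159), x⁻ = (2.8189) → reset → x⁺ = (2.0106), jump to mode 0
Mode 0: flow for 0.6504 to horizon, guard not reached → x = (3.6484)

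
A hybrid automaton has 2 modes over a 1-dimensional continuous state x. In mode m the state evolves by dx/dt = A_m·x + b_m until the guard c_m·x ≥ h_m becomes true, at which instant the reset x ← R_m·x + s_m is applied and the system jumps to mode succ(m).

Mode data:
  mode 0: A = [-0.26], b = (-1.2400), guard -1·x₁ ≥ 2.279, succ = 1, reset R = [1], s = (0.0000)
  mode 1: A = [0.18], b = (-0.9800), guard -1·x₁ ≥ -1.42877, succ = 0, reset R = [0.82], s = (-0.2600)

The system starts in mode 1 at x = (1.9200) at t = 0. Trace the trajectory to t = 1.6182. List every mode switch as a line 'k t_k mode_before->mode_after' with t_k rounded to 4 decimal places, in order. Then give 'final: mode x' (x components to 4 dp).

Mode 1: guard c·x = -1.4288 hit at Δt = 0.7249 (t = 0.7249), x⁻ = (1.4288) → reset → x⁺ = (0.9116), jump to mode 0
Mode 0: flow for 0.8933 to horizon, guard not reached → x = (-0.2658)

1 0.7249 1->0
final: 0 -0.2658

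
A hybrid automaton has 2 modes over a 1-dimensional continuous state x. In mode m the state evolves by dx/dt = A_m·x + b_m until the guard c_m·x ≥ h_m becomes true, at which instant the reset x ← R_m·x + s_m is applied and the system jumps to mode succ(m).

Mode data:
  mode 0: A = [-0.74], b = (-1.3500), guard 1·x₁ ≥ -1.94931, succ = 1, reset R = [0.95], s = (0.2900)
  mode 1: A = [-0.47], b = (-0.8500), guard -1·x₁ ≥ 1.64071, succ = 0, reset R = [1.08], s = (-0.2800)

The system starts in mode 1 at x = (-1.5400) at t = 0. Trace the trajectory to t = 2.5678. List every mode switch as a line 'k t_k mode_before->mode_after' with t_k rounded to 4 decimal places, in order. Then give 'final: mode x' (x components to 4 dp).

1 1.0002 1->0
2 1.8105 0->1
final: 1 -1.6357

Mode 1: guard c·x = 1.6407 hit at Δt = 1.0002 (t = 1.0002), x⁻ = (-1.6407) → reset → x⁺ = (-2.0520), jump to mode 0
Mode 0: guard c·x = -1.9493 hit at Δt = 0.8102 (t = 1.8105), x⁻ = (-1.9493) → reset → x⁺ = (-1.5618), jump to mode 1
Mode 1: flow for 0.7573 to horizon, guard not reached → x = (-1.6357)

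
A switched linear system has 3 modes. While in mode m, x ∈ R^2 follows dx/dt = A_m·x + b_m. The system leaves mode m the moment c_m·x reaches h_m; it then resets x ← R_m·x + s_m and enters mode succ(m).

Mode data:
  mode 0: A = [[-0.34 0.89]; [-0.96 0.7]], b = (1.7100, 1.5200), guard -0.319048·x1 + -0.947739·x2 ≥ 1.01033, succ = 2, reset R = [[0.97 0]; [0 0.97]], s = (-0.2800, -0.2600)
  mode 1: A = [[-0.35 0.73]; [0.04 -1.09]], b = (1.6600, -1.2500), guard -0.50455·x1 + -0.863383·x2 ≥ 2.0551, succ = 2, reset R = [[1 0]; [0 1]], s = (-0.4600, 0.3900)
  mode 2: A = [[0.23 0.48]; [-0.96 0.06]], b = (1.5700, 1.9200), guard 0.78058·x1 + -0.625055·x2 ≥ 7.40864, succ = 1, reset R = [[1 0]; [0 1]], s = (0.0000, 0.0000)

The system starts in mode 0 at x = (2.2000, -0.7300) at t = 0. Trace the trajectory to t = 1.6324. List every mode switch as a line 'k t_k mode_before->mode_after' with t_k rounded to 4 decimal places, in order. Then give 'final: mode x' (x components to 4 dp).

Mode 0: guard c·x = 1.0103 hit at Δt = 0.7211 (t = 0.7211), x⁻ = (2.1119, -1.7770) → reset → x⁺ = (1.7685, -1.9837), jump to mode 2
Mode 2: flow for 0.9113 to horizon, guard not reached → x = (2.7632, -2.3256)

1 0.7211 0->2
final: 2 2.7632 -2.3256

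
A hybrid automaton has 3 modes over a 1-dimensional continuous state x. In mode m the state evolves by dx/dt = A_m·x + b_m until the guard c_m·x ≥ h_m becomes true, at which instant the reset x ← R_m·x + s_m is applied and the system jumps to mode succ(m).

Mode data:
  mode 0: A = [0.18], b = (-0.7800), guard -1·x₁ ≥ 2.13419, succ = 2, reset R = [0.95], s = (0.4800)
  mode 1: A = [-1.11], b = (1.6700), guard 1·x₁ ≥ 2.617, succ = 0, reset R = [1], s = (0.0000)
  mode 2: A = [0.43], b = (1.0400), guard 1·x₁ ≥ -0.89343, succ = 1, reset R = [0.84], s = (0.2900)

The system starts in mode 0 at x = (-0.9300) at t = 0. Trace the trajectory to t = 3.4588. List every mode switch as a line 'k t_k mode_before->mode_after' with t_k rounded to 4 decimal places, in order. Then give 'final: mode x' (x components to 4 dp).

1 1.1446 0->2
2 2.4471 2->1
final: 1 0.8653

Mode 0: guard c·x = 2.1342 hit at Δt = 1.1446 (t = 1.1446), x⁻ = (-2.1342) → reset → x⁺ = (-1.5475), jump to mode 2
Mode 2: guard c·x = -0.8934 hit at Δt = 1.3025 (t = 2.4471), x⁻ = (-0.8934) → reset → x⁺ = (-0.4605), jump to mode 1
Mode 1: flow for 1.0117 to horizon, guard not reached → x = (0.8653)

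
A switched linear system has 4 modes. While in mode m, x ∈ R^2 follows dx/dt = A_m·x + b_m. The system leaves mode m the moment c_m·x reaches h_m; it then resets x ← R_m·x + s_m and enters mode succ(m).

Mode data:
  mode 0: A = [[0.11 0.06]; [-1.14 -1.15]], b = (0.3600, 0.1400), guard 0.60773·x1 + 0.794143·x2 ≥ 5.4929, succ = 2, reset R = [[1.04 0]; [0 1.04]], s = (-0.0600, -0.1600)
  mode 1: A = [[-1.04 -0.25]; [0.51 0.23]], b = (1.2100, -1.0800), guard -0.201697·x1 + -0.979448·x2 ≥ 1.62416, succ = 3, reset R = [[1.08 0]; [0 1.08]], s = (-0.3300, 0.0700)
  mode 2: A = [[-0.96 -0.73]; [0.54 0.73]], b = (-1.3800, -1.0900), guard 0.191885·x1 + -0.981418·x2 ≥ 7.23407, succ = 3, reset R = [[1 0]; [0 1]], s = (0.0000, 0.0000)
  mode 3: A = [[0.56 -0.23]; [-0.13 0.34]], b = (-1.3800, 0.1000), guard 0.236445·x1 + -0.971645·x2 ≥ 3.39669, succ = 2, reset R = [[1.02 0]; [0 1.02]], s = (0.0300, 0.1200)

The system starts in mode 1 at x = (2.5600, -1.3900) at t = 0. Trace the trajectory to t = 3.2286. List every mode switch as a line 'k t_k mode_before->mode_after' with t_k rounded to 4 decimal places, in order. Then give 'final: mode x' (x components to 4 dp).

1 1.5366 1->3
2 2.5155 3->2
final: 2 1.7537 -5.2642

Mode 1: guard c·x = 1.6242 hit at Δt = 1.5366 (t = 1.5366), x⁻ = (1.7766, -2.0241) → reset → x⁺ = (1.5888, -2.1160), jump to mode 3
Mode 3: guard c·x = 3.3967 hit at Δt = 0.9789 (t = 2.5155), x⁻ = (1.7072, -3.0804) → reset → x⁺ = (1.7714, -3.0220), jump to mode 2
Mode 2: flow for 0.7131 to horizon, guard not reached → x = (1.7537, -5.2642)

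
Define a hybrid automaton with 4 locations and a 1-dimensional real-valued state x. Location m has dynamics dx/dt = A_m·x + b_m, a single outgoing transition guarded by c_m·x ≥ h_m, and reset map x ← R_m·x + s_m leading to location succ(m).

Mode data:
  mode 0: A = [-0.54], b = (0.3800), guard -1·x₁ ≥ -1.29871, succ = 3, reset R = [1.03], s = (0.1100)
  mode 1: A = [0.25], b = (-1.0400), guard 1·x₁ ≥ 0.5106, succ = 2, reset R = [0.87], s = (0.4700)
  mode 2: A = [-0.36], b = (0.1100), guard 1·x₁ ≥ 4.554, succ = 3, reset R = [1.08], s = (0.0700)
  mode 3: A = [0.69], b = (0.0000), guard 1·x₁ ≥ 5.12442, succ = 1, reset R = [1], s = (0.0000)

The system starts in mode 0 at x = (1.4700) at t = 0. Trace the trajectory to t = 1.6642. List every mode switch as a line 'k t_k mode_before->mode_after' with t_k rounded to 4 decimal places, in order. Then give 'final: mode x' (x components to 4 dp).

1 0.4685 0->3
final: 3 3.3035

Mode 0: guard c·x = -1.2987 hit at Δt = 0.4685 (t = 0.4685), x⁻ = (1.2987) → reset → x⁺ = (1.4477), jump to mode 3
Mode 3: flow for 1.1957 to horizon, guard not reached → x = (3.3035)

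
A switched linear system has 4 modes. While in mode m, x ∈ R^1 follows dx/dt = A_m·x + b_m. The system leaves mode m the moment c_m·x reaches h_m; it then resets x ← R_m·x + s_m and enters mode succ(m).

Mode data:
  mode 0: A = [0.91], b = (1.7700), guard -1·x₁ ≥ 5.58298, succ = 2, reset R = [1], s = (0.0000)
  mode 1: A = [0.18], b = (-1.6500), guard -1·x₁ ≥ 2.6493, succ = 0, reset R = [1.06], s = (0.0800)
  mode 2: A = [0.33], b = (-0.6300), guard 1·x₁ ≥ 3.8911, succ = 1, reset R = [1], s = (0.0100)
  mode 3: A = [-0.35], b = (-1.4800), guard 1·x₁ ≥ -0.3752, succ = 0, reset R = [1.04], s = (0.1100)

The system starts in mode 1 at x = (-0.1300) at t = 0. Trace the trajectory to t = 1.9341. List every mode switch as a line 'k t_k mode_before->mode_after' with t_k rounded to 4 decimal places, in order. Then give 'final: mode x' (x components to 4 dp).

1 1.3322 1->0
final: 0 -3.2995

Mode 1: guard c·x = 2.6493 hit at Δt = 1.3322 (t = 1.3322), x⁻ = (-2.6493) → reset → x⁺ = (-2.7283), jump to mode 0
Mode 0: flow for 0.6019 to horizon, guard not reached → x = (-3.2995)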